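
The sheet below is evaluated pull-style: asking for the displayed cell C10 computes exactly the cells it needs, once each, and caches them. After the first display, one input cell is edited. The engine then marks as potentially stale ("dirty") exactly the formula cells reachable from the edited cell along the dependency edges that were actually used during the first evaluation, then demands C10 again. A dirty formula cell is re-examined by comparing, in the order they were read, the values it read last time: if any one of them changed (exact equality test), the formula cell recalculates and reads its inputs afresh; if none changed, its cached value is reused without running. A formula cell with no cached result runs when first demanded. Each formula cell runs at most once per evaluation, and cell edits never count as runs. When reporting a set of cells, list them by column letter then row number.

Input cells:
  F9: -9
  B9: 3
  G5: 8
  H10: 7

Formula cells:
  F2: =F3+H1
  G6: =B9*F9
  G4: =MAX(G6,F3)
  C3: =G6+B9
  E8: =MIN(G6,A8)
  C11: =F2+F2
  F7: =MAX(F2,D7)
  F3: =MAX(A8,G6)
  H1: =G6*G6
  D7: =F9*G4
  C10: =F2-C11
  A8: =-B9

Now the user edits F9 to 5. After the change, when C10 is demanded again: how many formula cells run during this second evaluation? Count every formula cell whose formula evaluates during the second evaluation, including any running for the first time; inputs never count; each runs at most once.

6 formula cells run: C10, C11, F2, F3, G6, H1.

First demand of the output computes:
  A8 = -(3) = -3
  G6 = 3 * -9 = -27
  F3 = MAX(-3, -27) = -3
  H1 = -27 * -27 = 729
  F2 = -3 + 729 = 726
  C11 = 726 + 726 = 1452
  C10 = 726 - 1452 = -726

After the edit, cleaning proceeds:
  G6: a read changed (F9 -9->5) — executes, giving 15.
  F3: a read changed (G6 -27->15) — executes, giving 15.
  H1: a read changed (G6 -27->15; G6 -27->15) — executes, giving 225.
  F2: a read changed (F3 -3->15; H1 729->225) — executes, giving 240.
  C11: a read changed (F2 726->240; F2 726->240) — executes, giving 480.
  C10: a read changed (F2 726->240; C11 1452->480) — executes, giving -240.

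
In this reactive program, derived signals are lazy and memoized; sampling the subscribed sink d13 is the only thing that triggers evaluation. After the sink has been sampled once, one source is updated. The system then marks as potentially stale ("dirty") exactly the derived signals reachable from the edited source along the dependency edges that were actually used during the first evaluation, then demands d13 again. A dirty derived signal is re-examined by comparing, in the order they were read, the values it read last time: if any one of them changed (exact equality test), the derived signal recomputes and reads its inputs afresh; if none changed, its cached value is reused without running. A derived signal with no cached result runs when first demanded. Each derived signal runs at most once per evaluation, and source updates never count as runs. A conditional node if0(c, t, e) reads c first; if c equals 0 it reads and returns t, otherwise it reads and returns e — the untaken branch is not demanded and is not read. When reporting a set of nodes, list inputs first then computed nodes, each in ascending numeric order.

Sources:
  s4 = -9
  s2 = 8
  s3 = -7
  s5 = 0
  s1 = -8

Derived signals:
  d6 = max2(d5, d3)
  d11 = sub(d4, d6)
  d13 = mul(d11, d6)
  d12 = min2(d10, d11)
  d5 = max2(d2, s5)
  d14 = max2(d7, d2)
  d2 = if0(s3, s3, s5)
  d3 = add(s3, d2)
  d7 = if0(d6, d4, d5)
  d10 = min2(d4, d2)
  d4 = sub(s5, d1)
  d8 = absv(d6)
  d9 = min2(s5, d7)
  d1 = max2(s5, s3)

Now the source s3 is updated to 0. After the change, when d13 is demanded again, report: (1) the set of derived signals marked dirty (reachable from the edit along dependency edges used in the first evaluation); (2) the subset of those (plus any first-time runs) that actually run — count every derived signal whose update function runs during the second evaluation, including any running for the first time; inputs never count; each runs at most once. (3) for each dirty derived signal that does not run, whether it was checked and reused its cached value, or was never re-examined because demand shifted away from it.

The edit dirties: d1, d2, d3, d4, d5, d6, d11, d13.
4 derived signals run: d1, d2, d3, d6.
Cache hits after checking: d4, d5, d11, d13.
Note where the cutoff bites: d4 is checked, finds nothing changed, and keeps its cache.

First demand of the output computes:
  d1 = max2(0, -7) = 0
  d2 = if0(s3=-7 -> else branch s5) = 0
  d3 = add(-7, 0) = -7
  d4 = sub(0, 0) = 0
  d5 = max2(0, 0) = 0
  d6 = max2(0, -7) = 0
  d11 = sub(0, 0) = 0
  d13 = mul(0, 0) = 0

After the edit, cleaning proceeds:
  d1: a read changed (s3 -7->0) — executes, giving 0 — identical to its old value.
  d2: a read changed (s3 -7->0) — executes, giving 0 — identical to its old value.
  d3: a read changed (s3 -7->0) — executes, giving 0.
  d4: dirty, but its reads are unchanged (s5 unchanged, d1 unchanged); cached 0 stands.
  d5: dirty, but its reads are unchanged (d2 unchanged, s5 unchanged); cached 0 stands.
  d6: a read changed (d3 -7->0) — executes, giving 0 — identical to its old value.
  d11: dirty, but its reads are unchanged (d4 unchanged, d6 unchanged); cached 0 stands.
  d13: dirty, but its reads are unchanged (d11 unchanged, d6 unchanged); cached 0 stands.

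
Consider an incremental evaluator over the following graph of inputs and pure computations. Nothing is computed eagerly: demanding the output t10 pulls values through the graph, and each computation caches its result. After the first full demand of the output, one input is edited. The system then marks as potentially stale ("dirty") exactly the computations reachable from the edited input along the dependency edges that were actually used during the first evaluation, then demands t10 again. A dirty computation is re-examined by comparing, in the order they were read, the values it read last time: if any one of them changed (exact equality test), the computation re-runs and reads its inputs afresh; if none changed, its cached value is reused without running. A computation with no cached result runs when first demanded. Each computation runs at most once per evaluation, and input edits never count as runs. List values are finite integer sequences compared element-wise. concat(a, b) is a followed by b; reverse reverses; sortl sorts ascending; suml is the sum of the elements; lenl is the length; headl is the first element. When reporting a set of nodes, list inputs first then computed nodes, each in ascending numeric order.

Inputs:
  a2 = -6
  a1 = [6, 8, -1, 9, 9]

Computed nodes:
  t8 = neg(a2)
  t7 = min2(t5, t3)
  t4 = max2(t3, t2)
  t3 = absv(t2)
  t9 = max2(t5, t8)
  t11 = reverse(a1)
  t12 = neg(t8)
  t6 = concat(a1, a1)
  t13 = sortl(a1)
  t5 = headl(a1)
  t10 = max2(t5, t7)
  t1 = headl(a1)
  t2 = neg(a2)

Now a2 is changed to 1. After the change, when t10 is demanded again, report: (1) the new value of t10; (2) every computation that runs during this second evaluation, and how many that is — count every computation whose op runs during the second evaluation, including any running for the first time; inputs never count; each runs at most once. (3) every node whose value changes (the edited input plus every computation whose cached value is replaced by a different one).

Initial pass — values computed on the first demand:
  t2 = neg(-6) = 6
  t3 = absv(6) = 6
  t5 = headl([6, 8, -1, 9, 9]) = 6
  t7 = min2(6, 6) = 6
  t10 = max2(6, 6) = 6

Second demand — change propagation:
  t2: re-runs because a2 -6->1; new result -1.
  t3: re-runs because t2 6->-1; new result 1.
  t7: re-runs because t3 6->1; new result 1.
  t10: re-runs because t7 6->1; new result 6 (unchanged).

t10 now evaluates to 6.
Run set: t2, t3, t7, t10 (4 run).
Changed values: a2, t2, t3, t7.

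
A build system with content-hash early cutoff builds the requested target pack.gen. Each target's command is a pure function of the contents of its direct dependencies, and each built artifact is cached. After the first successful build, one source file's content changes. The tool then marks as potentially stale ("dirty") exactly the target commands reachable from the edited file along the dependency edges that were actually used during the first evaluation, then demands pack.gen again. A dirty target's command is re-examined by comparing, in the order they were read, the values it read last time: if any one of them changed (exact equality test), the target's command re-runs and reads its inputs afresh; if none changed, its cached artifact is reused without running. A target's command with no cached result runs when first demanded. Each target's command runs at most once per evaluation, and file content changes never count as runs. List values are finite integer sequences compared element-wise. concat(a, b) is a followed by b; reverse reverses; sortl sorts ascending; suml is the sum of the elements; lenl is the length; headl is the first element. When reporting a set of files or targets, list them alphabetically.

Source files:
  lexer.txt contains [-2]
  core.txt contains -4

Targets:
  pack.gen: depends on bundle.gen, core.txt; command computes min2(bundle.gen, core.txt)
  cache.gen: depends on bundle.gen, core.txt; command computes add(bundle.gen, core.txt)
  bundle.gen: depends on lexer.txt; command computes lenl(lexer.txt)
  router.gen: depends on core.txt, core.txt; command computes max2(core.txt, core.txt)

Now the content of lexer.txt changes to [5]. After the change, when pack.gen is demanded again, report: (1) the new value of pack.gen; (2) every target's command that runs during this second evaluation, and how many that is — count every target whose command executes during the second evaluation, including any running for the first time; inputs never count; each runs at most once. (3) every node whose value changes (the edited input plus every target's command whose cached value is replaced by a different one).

New value of pack.gen: -4.
Target commands that run: bundle.gen — 1 in total.
Values that change: lexer.txt.
Key observation: the change is absorbed at bundle.gen — it re-runs but produces the same value, and the output's value is unchanged.

First evaluation (everything demanded from the output):
  bundle.gen = lenl([-2]) = 1
  pack.gen = min2(1, -4) = -4

Propagation after the edit:
  bundle.gen: runs — lexer.txt [-2]->[5]; result 1 (same value as before).
  pack.gen: checked — values it read are unchanged (bundle.gen unchanged, core.txt unchanged); reused cached -4 without running.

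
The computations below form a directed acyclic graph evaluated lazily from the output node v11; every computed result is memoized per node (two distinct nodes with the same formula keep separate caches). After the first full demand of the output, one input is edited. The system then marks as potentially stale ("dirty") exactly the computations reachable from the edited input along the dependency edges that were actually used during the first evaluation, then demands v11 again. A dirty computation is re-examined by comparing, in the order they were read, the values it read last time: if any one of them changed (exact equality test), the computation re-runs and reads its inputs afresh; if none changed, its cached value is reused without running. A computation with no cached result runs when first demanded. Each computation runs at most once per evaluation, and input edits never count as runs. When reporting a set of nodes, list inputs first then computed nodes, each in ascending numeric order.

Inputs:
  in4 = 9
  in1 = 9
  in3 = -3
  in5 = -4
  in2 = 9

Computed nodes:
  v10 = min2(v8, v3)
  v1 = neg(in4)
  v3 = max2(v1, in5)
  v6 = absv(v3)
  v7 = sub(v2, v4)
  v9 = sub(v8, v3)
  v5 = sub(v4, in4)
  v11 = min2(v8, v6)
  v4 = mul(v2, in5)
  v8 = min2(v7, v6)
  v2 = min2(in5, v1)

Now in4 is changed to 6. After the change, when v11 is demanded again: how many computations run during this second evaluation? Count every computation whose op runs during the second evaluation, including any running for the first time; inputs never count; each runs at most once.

7 computations run: v1, v2, v3, v4, v7, v8, v11.
Note where the cutoff bites: v6 is checked, finds nothing changed, and keeps its cache.

First demand of the output computes:
  v1 = neg(9) = -9
  v2 = min2(-4, -9) = -9
  v3 = max2(-9, -4) = -4
  v4 = mul(-9, -4) = 36
  v6 = absv(-4) = 4
  v7 = sub(-9, 36) = -45
  v8 = min2(-45, 4) = -45
  v11 = min2(-45, 4) = -45

After the edit, cleaning proceeds:
  v1: a read changed (in4 9->6) — executes, giving -6.
  v2: a read changed (v1 -9->-6) — executes, giving -6.
  v3: a read changed (v1 -9->-6) — executes, giving -4 — identical to its old value.
  v4: a read changed (v2 -9->-6) — executes, giving 24.
  v6: dirty, but its reads are unchanged (v3 unchanged); cached 4 stands.
  v7: a read changed (v2 -9->-6; v4 36->24) — executes, giving -30.
  v8: a read changed (v7 -45->-30) — executes, giving -30.
  v11: a read changed (v8 -45->-30) — executes, giving -30.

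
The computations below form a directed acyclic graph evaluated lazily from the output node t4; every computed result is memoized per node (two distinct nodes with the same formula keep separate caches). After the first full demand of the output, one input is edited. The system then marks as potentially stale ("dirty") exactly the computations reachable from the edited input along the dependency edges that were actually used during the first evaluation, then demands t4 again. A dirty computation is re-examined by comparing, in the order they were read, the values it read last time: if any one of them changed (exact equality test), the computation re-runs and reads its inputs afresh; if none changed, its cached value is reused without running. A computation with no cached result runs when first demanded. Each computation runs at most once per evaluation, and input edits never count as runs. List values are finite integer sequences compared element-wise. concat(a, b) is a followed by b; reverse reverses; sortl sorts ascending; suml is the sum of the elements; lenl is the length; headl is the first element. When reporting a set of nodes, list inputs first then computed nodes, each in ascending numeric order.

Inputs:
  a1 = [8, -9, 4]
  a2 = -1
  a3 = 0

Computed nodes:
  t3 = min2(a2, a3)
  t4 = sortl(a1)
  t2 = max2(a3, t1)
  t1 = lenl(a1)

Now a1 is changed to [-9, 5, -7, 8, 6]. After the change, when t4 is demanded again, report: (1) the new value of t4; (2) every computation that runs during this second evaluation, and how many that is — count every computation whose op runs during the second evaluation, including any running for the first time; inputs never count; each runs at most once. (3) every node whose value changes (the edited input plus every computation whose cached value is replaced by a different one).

First demand of the output computes:
  t4 = sortl([8, -9, 4]) = [-9, 4, 8]

After the edit, cleaning proceeds:
  t4: a read changed (a1 [8, -9, 4]->[-9, 5, -7, 8, 6]) — executes, giving [-9, -7, 5, 6, 8].

Demanding t4 again yields [-9, -7, 5, 6, 8].
1 computations run: t4.
The nodes whose values change: a1, t4.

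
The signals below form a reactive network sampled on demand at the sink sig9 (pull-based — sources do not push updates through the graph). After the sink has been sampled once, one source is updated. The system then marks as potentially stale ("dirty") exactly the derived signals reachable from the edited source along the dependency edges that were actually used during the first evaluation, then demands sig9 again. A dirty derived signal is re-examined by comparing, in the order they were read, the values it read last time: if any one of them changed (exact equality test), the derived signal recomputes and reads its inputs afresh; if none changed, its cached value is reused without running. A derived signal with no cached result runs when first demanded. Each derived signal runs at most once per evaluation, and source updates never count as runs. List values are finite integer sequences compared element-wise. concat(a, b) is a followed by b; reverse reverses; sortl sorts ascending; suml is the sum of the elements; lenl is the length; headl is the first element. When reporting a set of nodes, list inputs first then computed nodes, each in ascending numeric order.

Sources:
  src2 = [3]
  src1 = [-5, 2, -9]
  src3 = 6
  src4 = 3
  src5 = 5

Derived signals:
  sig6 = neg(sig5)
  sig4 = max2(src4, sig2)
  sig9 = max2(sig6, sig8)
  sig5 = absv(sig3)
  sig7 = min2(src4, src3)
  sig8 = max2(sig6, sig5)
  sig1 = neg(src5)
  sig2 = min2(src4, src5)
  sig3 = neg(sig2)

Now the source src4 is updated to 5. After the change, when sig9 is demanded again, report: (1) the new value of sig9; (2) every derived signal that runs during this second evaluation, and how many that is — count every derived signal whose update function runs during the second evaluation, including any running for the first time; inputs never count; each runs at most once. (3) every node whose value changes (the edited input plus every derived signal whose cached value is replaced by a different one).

sig9 now evaluates to 5.
Run set: sig2, sig3, sig5, sig6, sig8, sig9 (6 run).
Changed values: src4, sig2, sig3, sig5, sig6, sig8, sig9.

Initial pass — values computed on the first demand:
  sig2 = min2(3, 5) = 3
  sig3 = neg(3) = -3
  sig5 = absv(-3) = 3
  sig6 = neg(3) = -3
  sig8 = max2(-3, 3) = 3
  sig9 = max2(-3, 3) = 3

Second demand — change propagation:
  sig2: re-runs because src4 3->5; new result 5.
  sig3: re-runs because sig2 3->5; new result -5.
  sig5: re-runs because sig3 -3->-5; new result 5.
  sig6: re-runs because sig5 3->5; new result -5.
  sig8: re-runs because sig6 -3->-5; sig5 3->5; new result 5.
  sig9: re-runs because sig6 -3->-5; sig8 3->5; new result 5.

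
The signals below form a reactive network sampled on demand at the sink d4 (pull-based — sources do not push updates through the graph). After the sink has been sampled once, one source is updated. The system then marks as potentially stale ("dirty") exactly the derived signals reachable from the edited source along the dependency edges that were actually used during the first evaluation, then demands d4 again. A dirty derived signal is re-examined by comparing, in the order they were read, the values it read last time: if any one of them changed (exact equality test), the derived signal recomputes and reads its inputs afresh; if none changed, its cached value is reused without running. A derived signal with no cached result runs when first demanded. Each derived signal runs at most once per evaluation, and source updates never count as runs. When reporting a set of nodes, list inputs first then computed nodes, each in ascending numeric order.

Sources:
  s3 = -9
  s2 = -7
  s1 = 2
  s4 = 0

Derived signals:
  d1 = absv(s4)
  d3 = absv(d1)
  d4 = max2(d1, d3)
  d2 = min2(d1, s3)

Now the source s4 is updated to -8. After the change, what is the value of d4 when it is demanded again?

Initial pass — values computed on the first demand:
  d1 = absv(0) = 0
  d3 = absv(0) = 0
  d4 = max2(0, 0) = 0

Second demand — change propagation:
  d1: re-runs because s4 0->-8; new result 8.
  d3: re-runs because d1 0->8; new result 8.
  d4: re-runs because d1 0->8; d3 0->8; new result 8.

d4 now evaluates to 8.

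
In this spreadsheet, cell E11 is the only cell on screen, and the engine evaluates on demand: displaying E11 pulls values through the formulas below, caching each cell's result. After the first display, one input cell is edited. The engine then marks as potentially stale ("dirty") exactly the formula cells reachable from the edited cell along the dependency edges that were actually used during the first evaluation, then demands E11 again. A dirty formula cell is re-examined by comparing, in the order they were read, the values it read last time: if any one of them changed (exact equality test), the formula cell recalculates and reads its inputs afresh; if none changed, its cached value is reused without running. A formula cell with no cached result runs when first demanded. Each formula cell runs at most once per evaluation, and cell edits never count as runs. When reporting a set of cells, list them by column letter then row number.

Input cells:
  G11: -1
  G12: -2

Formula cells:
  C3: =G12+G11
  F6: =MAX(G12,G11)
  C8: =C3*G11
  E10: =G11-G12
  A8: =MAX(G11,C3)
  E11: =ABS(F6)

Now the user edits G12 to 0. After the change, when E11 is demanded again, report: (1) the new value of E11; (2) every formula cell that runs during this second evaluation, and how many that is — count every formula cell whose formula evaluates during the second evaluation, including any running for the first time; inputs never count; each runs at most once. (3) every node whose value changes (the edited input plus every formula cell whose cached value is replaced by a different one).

E11 now evaluates to 0.
Run set: E11, F6 (2 run).
Changed values: E11, F6, G12.

Initial pass — values computed on the first demand:
  F6 = MAX(-2, -1) = -1
  E11 = ABS(-1) = 1

Second demand — change propagation:
  F6: re-runs because G12 -2->0; new result 0.
  E11: re-runs because F6 -1->0; new result 0.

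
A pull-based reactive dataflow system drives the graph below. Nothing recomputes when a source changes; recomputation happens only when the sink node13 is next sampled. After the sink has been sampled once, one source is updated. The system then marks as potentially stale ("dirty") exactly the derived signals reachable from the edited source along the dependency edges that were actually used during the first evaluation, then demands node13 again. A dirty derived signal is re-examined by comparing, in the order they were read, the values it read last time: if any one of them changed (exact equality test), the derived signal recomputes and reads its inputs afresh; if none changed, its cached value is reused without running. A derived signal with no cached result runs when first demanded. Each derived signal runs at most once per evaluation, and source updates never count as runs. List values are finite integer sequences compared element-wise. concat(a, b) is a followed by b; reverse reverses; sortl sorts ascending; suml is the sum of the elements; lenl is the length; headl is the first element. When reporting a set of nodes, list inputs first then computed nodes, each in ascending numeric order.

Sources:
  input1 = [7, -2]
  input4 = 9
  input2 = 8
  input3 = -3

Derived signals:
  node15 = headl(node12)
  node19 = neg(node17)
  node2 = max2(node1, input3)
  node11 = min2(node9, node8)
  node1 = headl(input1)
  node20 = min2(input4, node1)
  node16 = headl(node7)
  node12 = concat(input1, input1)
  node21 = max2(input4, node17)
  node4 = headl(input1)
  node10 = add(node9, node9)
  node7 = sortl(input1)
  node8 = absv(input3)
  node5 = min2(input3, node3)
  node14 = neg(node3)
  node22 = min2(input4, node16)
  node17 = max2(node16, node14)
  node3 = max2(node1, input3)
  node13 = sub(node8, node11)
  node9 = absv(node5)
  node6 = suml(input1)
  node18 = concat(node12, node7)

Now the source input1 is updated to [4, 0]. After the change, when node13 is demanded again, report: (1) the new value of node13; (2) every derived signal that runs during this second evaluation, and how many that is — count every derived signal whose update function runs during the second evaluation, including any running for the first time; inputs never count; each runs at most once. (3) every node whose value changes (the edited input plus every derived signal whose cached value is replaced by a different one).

First evaluation (everything demanded from the output):
  node1 = headl([7, -2]) = 7
  node3 = max2(7, -3) = 7
  node5 = min2(-3, 7) = -3
  node8 = absv(-3) = 3
  node9 = absv(-3) = 3
  node11 = min2(3, 3) = 3
  node13 = sub(3, 3) = 0

Propagation after the edit:
  node1: runs — input1 [7, -2]->[4, 0]; result 4.
  node3: runs — node1 7->4; result 4.
  node5: runs — node3 7->4; result -3 (same value as before).
  node9: checked — values it read are unchanged (node5 unchanged); reused cached 3 without running.
  node11: checked — values it read are unchanged (node9 unchanged, node8 unchanged); reused cached 3 without running.
  node13: checked — values it read are unchanged (node8 unchanged, node11 unchanged); reused cached 0 without running.

Key observation: the change is absorbed at node5 — it re-runs but produces the same value, and the output's value is unchanged.

New value of node13: 0.
Derived signals that run: node1, node3, node5 — 3 in total.
Values that change: input1, node1, node3.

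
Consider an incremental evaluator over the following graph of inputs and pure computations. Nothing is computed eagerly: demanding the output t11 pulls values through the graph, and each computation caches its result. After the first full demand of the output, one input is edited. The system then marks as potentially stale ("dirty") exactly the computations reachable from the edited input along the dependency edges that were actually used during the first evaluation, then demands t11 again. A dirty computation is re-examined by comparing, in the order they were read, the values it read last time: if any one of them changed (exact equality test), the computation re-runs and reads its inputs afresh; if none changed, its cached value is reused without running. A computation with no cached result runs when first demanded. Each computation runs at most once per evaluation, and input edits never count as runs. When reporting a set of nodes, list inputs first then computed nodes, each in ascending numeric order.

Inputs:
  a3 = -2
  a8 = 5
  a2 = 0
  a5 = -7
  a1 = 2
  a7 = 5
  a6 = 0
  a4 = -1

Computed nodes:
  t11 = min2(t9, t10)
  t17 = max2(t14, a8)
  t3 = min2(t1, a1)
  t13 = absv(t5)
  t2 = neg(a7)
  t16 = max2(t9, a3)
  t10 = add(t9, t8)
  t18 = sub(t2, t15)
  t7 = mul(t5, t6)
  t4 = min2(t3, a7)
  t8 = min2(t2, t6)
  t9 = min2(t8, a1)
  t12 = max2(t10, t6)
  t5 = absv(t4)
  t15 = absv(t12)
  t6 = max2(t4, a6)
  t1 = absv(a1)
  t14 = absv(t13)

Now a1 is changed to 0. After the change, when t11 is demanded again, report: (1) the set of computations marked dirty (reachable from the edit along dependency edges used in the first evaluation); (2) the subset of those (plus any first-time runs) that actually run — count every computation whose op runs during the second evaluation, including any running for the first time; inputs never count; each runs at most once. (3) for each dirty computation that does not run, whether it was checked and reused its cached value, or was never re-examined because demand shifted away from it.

Initial pass — values computed on the first demand:
  t1 = absv(2) = 2
  t2 = neg(5) = -5
  t3 = min2(2, 2) = 2
  t4 = min2(2, 5) = 2
  t6 = max2(2, 0) = 2
  t8 = min2(-5, 2) = -5
  t9 = min2(-5, 2) = -5
  t10 = add(-5, -5) = -10
  t11 = min2(-5, -10) = -10

Second demand — change propagation:
  t1: re-runs because a1 2->0; new result 0.
  t3: re-runs because t1 2->0; a1 2->0; new result 0.
  t4: re-runs because t3 2->0; new result 0.
  t6: re-runs because t4 2->0; new result 0.
  t8: re-runs because t6 2->0; new result -5 (unchanged).
  t9: re-runs because a1 2->0; new result -5 (unchanged).
  t10: re-examined; everything it read last time is the same (t9 unchanged, t8 unchanged) — cache -10 kept, no run.
  t11: re-examined; everything it read last time is the same (t9 unchanged, t10 unchanged) — cache -10 kept, no run.

The important point: at t10 every value read last time is unchanged, so the dirty flag clears without a run.

Dirty set: t1, t3, t4, t6, t8, t9, t10, t11.
Run set: t1, t3, t4, t6, t8, t9 (6 run).
Re-examined without running (cache reused): t10, t11.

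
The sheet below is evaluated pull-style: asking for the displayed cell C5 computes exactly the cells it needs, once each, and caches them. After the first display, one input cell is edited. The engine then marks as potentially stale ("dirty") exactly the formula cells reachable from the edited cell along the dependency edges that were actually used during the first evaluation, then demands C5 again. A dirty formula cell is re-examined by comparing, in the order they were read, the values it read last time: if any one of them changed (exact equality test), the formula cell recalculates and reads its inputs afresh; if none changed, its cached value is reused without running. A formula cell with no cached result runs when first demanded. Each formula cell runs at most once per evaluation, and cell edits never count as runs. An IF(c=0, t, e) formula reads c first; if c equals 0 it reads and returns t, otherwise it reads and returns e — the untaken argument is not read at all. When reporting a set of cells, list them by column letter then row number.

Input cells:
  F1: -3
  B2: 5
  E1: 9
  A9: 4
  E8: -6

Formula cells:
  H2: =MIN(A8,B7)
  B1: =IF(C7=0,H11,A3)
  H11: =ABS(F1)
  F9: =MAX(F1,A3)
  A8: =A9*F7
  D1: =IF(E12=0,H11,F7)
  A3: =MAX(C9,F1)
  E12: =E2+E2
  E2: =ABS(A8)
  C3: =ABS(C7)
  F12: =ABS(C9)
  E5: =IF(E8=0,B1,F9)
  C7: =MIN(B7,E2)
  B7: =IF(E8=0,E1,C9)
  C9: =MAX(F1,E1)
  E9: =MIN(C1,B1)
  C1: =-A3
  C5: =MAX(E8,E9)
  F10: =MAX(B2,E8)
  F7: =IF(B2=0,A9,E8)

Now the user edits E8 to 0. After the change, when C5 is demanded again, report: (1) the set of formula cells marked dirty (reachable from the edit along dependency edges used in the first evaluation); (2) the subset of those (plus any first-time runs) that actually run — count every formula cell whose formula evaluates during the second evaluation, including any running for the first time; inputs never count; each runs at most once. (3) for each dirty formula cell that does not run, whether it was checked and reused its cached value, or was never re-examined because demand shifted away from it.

The edit dirties: A8, B1, B7, C5, C7, E2, E9, F7.
9 formula cells run: A8, B1, B7, C5, C7, E2, E9, F7, H11.
No dirty formula cell escaped a run.
Note the branch switch — H11 had no cache and runs now for the first time.

First demand of the output computes:
  C9 = MAX(-3, 9) = 9
  A3 = MAX(9, -3) = 9
  B7 = IF(E8=0: E8=-6 -> else branch C9) = 9
  C1 = -(9) = -9
  F7 = IF(B2=0: B2=5 -> else branch E8) = -6
  A8 = 4 * -6 = -24
  E2 = ABS(-24) = 24
  C7 = MIN(9, 24) = 9
  B1 = IF(C7=0: C7=9 -> else branch A3) = 9
  E9 = MIN(-9, 9) = -9
  C5 = MAX(-6, -9) = -6

After the edit, cleaning proceeds:
  B7: a read changed (E8 -6->0) — executes, giving 9 — identical to its old value.
  F7: a read changed (E8 -6->0) — executes, giving 0.
  A8: a read changed (F7 -6->0) — executes, giving 0.
  E2: a read changed (A8 -24->0) — executes, giving 0.
  C7: a read changed (E2 24->0) — executes, giving 0.
  H11: had never run; runs now, result 3.
  B1: a read changed (C7 9->0) — executes, giving 3.
  E9: a read changed (B1 9->3) — executes, giving -9 — identical to its old value.
  C5: a read changed (E8 -6->0) — executes, giving 0.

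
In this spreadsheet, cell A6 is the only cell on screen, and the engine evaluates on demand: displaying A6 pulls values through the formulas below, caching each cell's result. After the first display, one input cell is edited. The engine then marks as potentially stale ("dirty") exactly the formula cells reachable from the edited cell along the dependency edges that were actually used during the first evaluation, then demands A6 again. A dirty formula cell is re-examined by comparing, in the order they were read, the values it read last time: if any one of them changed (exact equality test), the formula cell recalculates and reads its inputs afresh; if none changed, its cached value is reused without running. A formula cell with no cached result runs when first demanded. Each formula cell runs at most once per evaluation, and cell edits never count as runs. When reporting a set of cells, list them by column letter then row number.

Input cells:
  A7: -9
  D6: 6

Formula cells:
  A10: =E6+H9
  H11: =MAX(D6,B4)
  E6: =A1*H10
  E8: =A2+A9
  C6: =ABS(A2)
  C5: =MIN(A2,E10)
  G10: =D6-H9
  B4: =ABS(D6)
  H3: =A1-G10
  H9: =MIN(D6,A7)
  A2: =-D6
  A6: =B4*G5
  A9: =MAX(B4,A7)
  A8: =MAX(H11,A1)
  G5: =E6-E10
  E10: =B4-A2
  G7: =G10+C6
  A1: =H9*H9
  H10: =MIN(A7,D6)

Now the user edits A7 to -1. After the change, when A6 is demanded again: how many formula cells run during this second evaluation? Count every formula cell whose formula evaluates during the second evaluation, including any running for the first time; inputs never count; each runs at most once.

Initial pass — values computed on the first demand:
  A2 = -(6) = -6
  B4 = ABS(6) = 6
  E10 = 6 - -6 = 12
  H9 = MIN(6, -9) = -9
  A1 = -9 * -9 = 81
  H10 = MIN(-9, 6) = -9
  E6 = 81 * -9 = -729
  G5 = -729 - 12 = -741
  A6 = 6 * -741 = -4446

Second demand — change propagation:
  H9: re-runs because A7 -9->-1; new result -1.
  A1: re-runs because H9 -9->-1; H9 -9->-1; new result 1.
  H10: re-runs because A7 -9->-1; new result -1.
  E6: re-runs because A1 81->1; H10 -9->-1; new result -1.
  G5: re-runs because E6 -729->-1; new result -13.
  A6: re-runs because G5 -741->-13; new result -78.

Run set: A1, A6, E6, G5, H9, H10 (6 run).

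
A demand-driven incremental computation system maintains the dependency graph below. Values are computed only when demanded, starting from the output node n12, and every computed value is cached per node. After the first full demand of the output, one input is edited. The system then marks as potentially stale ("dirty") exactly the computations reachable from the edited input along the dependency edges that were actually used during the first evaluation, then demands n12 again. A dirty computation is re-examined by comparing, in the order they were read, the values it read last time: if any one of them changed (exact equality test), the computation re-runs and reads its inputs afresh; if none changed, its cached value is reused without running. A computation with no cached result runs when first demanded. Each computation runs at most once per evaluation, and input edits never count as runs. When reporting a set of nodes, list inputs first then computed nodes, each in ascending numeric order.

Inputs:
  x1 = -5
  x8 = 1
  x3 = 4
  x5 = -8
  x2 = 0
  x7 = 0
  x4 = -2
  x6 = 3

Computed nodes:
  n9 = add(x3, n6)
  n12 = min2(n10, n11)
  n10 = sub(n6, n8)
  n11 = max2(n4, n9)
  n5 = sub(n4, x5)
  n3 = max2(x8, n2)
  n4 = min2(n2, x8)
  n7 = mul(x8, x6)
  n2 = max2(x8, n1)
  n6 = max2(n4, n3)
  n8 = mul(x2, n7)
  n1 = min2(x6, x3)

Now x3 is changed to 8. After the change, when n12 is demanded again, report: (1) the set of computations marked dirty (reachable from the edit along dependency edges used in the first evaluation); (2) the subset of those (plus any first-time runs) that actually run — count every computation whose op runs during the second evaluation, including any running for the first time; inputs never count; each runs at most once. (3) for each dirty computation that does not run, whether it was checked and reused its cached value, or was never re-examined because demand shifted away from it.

Marked dirty: n1, n2, n3, n4, n6, n9, n10, n11, n12.
Computations that run: n1, n9, n11, n12 — 4 in total.
Checked but reused from cache: n2, n3, n4, n6, n10.
Key observation: the cutoff stops propagation at n2 — its inputs' values are unchanged, so it reuses its cache.

First evaluation (everything demanded from the output):
  n1 = min2(3, 4) = 3
  n2 = max2(1, 3) = 3
  n3 = max2(1, 3) = 3
  n4 = min2(3, 1) = 1
  n6 = max2(1, 3) = 3
  n7 = mul(1, 3) = 3
  n8 = mul(0, 3) = 0
  n9 = add(4, 3) = 7
  n10 = sub(3, 0) = 3
  n11 = max2(1, 7) = 7
  n12 = min2(3, 7) = 3

Propagation after the edit:
  n1: runs — x3 4->8; result 3 (same value as before).
  n2: checked — values it read are unchanged (x8 unchanged, n1 unchanged); reused cached 3 without running.
  n3: checked — values it read are unchanged (x8 unchanged, n2 unchanged); reused cached 3 without running.
  n4: checked — values it read are unchanged (n2 unchanged, x8 unchanged); reused cached 1 without running.
  n6: checked — values it read are unchanged (n4 unchanged, n3 unchanged); reused cached 3 without running.
  n9: runs — x3 4->8; result 11.
  n10: checked — values it read are unchanged (n6 unchanged, n8 unchanged); reused cached 3 without running.
  n11: runs — n9 7->11; result 11.
  n12: runs — n11 7->11; result 3 (same value as before).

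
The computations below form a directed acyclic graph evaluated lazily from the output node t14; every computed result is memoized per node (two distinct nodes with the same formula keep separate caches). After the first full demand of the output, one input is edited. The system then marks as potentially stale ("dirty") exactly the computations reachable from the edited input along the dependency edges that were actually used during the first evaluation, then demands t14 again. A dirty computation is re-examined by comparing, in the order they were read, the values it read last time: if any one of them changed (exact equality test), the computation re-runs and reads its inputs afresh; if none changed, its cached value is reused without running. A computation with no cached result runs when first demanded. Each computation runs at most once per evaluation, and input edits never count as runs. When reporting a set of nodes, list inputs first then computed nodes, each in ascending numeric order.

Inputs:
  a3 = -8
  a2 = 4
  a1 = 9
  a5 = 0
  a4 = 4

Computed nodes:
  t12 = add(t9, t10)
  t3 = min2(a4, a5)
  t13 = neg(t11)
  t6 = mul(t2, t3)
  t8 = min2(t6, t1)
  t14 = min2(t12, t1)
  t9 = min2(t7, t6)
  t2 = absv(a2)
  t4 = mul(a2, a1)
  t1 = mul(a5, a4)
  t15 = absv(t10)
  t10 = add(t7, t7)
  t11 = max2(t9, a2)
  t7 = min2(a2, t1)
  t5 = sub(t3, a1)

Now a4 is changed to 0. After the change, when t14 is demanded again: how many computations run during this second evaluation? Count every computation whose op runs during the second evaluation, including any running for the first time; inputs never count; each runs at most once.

2 computations run: t1, t3.
Note where the cutoff bites: t6 is checked, finds nothing changed, and keeps its cache.

First demand of the output computes:
  t1 = mul(0, 4) = 0
  t2 = absv(4) = 4
  t3 = min2(4, 0) = 0
  t6 = mul(4, 0) = 0
  t7 = min2(4, 0) = 0
  t9 = min2(0, 0) = 0
  t10 = add(0, 0) = 0
  t12 = add(0, 0) = 0
  t14 = min2(0, 0) = 0

After the edit, cleaning proceeds:
  t1: a read changed (a4 4->0) — executes, giving 0 — identical to its old value.
  t3: a read changed (a4 4->0) — executes, giving 0 — identical to its old value.
  t6: dirty, but its reads are unchanged (t2 unchanged, t3 unchanged); cached 0 stands.
  t7: dirty, but its reads are unchanged (a2 unchanged, t1 unchanged); cached 0 stands.
  t9: dirty, but its reads are unchanged (t7 unchanged, t6 unchanged); cached 0 stands.
  t10: dirty, but its reads are unchanged (t7 unchanged, t7 unchanged); cached 0 stands.
  t12: dirty, but its reads are unchanged (t9 unchanged, t10 unchanged); cached 0 stands.
  t14: dirty, but its reads are unchanged (t12 unchanged, t1 unchanged); cached 0 stands.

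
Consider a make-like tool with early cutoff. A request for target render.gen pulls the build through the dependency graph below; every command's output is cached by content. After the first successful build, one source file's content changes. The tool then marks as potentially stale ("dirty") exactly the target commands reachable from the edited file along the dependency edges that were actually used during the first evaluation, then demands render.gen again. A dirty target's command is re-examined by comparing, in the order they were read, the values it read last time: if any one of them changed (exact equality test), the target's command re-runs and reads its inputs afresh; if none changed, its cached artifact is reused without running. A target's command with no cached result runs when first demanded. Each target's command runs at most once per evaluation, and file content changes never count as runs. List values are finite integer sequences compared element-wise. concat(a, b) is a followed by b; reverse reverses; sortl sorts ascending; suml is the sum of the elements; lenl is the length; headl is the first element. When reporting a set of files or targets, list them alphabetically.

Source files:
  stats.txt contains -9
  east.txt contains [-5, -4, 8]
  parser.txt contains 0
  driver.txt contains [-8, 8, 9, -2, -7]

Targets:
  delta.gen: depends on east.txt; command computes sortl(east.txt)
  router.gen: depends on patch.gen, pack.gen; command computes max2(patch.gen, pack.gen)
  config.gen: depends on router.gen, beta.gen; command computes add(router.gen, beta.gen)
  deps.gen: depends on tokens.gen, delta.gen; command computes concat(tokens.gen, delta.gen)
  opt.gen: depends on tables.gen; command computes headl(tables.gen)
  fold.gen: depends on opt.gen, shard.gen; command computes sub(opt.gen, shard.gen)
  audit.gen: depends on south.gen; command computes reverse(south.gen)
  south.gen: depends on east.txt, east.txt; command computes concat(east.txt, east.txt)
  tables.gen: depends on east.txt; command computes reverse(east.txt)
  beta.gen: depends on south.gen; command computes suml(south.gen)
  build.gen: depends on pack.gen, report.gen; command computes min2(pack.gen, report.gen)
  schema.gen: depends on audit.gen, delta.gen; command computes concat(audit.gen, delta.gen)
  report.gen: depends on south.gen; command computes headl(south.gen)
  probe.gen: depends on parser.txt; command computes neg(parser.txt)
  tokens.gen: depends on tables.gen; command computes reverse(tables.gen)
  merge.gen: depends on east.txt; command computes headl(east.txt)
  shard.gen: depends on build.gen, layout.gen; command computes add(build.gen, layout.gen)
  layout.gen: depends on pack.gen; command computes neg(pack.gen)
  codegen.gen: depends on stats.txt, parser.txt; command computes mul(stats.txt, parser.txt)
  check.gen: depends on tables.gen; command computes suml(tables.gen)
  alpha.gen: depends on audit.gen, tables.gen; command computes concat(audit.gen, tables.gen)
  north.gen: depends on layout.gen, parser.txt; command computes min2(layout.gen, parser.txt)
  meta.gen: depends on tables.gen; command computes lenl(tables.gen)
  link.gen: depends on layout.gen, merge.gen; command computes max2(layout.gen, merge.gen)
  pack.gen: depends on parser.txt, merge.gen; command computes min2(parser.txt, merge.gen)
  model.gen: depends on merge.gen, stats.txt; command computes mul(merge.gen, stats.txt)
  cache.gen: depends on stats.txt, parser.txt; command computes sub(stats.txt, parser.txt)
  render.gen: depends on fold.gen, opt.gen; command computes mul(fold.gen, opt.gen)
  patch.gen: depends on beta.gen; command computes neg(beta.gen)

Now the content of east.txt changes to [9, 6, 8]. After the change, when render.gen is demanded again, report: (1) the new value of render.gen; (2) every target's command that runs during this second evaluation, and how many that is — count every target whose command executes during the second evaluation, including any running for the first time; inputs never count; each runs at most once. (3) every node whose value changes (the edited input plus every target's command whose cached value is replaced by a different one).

Demanding render.gen again yields 64.
9 target commands run: build.gen, layout.gen, merge.gen, opt.gen, pack.gen, report.gen, shard.gen, south.gen, tables.gen.
The nodes whose values change: build.gen, east.txt, layout.gen, merge.gen, pack.gen, report.gen, south.gen, tables.gen.
Note where the cutoff bites: fold.gen is checked, finds nothing changed, and keeps its cache.

First demand of the output computes:
  merge.gen = headl([-5, -4, 8]) = -5
  pack.gen = min2(0, -5) = -5
  layout.gen = neg(-5) = 5
  south.gen = concat([-5, -4, 8], [-5, -4, 8]) = [-5, -4, 8, -5, -4, 8]
  report.gen = headl([-5, -4, 8, -5, -4, 8]) = -5
  build.gen = min2(-5, -5) = -5
  shard.gen = add(-5, 5) = 0
  tables.gen = reverse([-5, -4, 8]) = [8, -4, -5]
  opt.gen = headl([8, -4, -5]) = 8
  fold.gen = sub(8, 0) = 8
  render.gen = mul(8, 8) = 64

After the edit, cleaning proceeds:
  merge.gen: a read changed (east.txt [-5, -4, 8]->[9, 6, 8]) — executes, giving 9.
  pack.gen: a read changed (merge.gen -5->9) — executes, giving 0.
  layout.gen: a read changed (pack.gen -5->0) — executes, giving 0.
  south.gen: a read changed (east.txt [-5, -4, 8]->[9, 6, 8]; east.txt [-5, -4, 8]->[9, 6, 8]) — executes, giving [9, 6, 8, 9, 6, 8].
  report.gen: a read changed (south.gen [-5, -4, 8, -5, -4, 8]->[9, 6, 8, 9, 6, 8]) — executes, giving 9.
  build.gen: a read changed (pack.gen -5->0; report.gen -5->9) — executes, giving 0.
  shard.gen: a read changed (build.gen -5->0; layout.gen 5->0) — executes, giving 0 — identical to its old value.
  tables.gen: a read changed (east.txt [-5, -4, 8]->[9, 6, 8]) — executes, giving [8, 6, 9].
  opt.gen: a read changed (tables.gen [8, -4, -5]->[8, 6, 9]) — executes, giving 8 — identical to its old value.
  fold.gen: dirty, but its reads are unchanged (opt.gen unchanged, shard.gen unchanged); cached 8 stands.
  render.gen: dirty, but its reads are unchanged (fold.gen unchanged, opt.gen unchanged); cached 64 stands.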